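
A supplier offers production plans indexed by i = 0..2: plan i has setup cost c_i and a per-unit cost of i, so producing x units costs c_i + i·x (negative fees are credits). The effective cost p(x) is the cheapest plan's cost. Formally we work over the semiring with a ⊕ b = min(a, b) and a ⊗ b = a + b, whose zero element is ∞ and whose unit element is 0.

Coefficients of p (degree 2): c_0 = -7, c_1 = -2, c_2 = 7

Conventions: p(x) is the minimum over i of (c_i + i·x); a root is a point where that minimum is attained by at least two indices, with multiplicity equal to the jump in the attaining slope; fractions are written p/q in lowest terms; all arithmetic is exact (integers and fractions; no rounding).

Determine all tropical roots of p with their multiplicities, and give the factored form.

hull edge (i=0, c=-7) to (i=1, c=-2): slope 5, span 1
hull edge (i=1, c=-2) to (i=2, c=7): slope 9, span 1
Factored form: p(x) = 7 ⊗ (x ⊕ (-9)) ⊗ (x ⊕ (-5))
Answer: roots = -9 (mult 1), -5 (mult 1)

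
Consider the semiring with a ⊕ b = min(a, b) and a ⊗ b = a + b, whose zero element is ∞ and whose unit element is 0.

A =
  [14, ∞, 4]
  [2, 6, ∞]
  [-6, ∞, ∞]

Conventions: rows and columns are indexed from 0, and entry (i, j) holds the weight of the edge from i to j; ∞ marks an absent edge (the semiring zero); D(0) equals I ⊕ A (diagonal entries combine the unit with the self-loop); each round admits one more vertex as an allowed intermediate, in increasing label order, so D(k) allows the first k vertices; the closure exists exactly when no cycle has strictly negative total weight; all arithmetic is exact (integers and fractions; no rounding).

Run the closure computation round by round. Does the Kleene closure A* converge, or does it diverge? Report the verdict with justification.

D(0):
  [0, ∞, 4]
  [2, 0, ∞]
  [-6, ∞, 0]
Detection: at round 1, diagonal entry (2, 2) turns strictly negative.
Key observation: the cycle 2->0->2 has total weight (-6) + 4, which is strictly negative.
Answer: DIVERGES — negative cycle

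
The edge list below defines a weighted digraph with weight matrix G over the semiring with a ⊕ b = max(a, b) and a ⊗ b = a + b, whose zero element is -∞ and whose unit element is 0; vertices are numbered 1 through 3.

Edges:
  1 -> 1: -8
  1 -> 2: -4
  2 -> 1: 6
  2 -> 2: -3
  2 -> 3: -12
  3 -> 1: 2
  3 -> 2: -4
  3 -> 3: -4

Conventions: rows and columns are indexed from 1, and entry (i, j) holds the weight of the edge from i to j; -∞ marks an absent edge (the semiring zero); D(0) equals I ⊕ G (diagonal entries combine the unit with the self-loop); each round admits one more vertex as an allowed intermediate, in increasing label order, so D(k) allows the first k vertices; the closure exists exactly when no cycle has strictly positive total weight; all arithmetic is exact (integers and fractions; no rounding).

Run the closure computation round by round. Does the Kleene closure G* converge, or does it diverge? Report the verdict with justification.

D(0):
  [0, -4, -∞]
  [6, 0, -12]
  [2, -4, 0]
Detection: at round 1, diagonal entry (2, 2) turns strictly positive.
Key observation: the cycle 2->1->2 has total weight 6 + (-4), which is strictly positive.
Answer: DIVERGES — positive cycle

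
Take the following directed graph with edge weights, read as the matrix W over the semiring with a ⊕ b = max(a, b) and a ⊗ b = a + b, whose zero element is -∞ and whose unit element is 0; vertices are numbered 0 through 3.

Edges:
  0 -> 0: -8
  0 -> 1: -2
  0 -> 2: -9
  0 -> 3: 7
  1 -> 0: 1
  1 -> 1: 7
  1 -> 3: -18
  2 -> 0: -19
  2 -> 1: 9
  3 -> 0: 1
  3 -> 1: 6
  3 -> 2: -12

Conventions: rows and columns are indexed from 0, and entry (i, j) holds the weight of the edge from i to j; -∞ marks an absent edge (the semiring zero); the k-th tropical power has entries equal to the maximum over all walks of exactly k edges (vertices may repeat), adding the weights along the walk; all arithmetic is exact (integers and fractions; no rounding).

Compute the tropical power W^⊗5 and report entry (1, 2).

W^⊗2:
  [8, 13, -5, -1]
  [8, 14, -8, 8]
  [10, 16, -28, -9]
  [7, 13, -8, 8]
W^⊗3:
  [14, 20, -1, 15]
  [15, 21, -1, 15]
  [17, 23, 1, 17]
  [14, 20, -2, 14]
W^⊗4:
  [21, 27, 5, 21]
  [22, 28, 6, 22]
  [24, 30, 8, 24]
  [21, 27, 5, 21]
W^⊗5:
  [28, 34, 12, 28]
  [29, 35, 13, 29]
  [31, 37, 15, 31]
  [28, 34, 12, 28]
Key observation: the optimum is the walk 1->1->1->1->0->2, with weight 7 + 7 + 7 + 1 + (-9) = 13.
Optimal value attained by: walk 1->1->1->1->0->2.
Answer: (W^⊗5)[1][2] = 13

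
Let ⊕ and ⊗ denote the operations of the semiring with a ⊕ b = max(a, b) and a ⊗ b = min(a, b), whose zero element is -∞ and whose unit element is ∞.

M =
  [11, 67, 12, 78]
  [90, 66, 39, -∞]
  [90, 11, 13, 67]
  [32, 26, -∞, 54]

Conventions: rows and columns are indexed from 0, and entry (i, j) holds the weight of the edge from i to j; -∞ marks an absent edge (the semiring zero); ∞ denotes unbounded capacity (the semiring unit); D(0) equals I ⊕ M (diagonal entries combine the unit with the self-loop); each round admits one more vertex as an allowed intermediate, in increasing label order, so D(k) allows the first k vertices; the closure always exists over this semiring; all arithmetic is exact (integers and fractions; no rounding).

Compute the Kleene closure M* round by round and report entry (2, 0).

D(0):
  [∞, 67, 12, 78]
  [90, ∞, 39, -∞]
  [90, 11, ∞, 67]
  [32, 26, -∞, ∞]
D(1):
  [∞, 67, 12, 78]
  [90, ∞, 39, 78]
  [90, 67, ∞, 78]
  [32, 32, 12, ∞]
D(2):
  [∞, 67, 39, 78]
  [90, ∞, 39, 78]
  [90, 67, ∞, 78]
  [32, 32, 32, ∞]
D(3):
  [∞, 67, 39, 78]
  [90, ∞, 39, 78]
  [90, 67, ∞, 78]
  [32, 32, 32, ∞]
D(4):
  [∞, 67, 39, 78]
  [90, ∞, 39, 78]
  [90, 67, ∞, 78]
  [32, 32, 32, ∞]
Answer: M*[2][0] = 90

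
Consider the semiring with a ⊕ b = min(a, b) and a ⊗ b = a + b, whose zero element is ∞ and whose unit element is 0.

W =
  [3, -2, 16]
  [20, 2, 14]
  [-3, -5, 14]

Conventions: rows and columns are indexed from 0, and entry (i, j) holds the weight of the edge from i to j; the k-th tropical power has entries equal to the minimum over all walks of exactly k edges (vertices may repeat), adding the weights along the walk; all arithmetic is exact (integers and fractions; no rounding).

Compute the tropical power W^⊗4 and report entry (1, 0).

W^⊗2:
  [6, 0, 12]
  [11, 4, 16]
  [0, -5, 9]
W^⊗3:
  [9, 2, 14]
  [13, 6, 18]
  [3, -3, 9]
W^⊗4:
  [11, 4, 16]
  [15, 8, 20]
  [6, -1, 11]
Key observation: the optimum is the walk 1->1->1->2->0, with weight 2 + 2 + 14 + (-3) = 15.
Optimal value attained by: walk 1->1->1->2->0.
Answer: (W^⊗4)[1][0] = 15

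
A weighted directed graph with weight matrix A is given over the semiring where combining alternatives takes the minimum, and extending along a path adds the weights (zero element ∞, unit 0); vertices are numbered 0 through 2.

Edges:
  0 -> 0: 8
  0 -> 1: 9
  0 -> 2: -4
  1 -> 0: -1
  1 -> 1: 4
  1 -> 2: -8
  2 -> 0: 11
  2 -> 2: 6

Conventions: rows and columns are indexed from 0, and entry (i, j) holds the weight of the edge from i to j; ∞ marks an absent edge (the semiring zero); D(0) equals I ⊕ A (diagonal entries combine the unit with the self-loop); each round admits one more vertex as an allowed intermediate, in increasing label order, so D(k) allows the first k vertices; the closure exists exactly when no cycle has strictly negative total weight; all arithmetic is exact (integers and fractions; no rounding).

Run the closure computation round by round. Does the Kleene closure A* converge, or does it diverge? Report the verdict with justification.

D(0):
  [0, 9, -4]
  [-1, 0, -8]
  [11, ∞, 0]
D(1):
  [0, 9, -4]
  [-1, 0, -8]
  [11, 20, 0]
D(2):
  [0, 9, -4]
  [-1, 0, -8]
  [11, 20, 0]
D(3):
  [0, 9, -4]
  [-1, 0, -8]
  [11, 20, 0]
Key observation: every diagonal entry stays at the unit through all rounds, so no improving cycle exists.
Answer: CONVERGES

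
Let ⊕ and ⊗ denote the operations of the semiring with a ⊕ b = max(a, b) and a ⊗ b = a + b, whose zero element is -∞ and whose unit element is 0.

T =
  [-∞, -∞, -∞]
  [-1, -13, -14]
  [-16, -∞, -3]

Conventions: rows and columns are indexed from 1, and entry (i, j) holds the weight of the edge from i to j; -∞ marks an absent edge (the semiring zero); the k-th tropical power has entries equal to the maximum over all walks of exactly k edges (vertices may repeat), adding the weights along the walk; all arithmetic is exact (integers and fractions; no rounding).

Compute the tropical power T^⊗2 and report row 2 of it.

T^⊗2:
  [-∞, -∞, -∞]
  [-14, -26, -17]
  [-19, -∞, -6]
Answer: row 2 of T^⊗2 = [-14, -26, -17]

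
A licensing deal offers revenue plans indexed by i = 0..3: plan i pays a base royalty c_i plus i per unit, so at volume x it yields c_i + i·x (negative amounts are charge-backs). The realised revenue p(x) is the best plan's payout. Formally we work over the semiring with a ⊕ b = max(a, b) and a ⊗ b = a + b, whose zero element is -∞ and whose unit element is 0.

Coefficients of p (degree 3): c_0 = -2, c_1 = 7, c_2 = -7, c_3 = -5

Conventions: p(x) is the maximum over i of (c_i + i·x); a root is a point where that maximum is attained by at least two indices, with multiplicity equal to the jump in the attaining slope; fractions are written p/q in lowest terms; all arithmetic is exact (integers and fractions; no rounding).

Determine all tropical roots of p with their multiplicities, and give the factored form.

hull edge (i=0, c=-2) to (i=1, c=7): slope 9, span 1
hull edge (i=1, c=7) to (i=3, c=-5): slope -6, span 2
Factored form: p(x) = -5 ⊗ (x ⊕ (-9)) ⊗ (x ⊕ 6) ⊗ (x ⊕ 6)
Answer: roots = -9 (mult 1), 6 (mult 2)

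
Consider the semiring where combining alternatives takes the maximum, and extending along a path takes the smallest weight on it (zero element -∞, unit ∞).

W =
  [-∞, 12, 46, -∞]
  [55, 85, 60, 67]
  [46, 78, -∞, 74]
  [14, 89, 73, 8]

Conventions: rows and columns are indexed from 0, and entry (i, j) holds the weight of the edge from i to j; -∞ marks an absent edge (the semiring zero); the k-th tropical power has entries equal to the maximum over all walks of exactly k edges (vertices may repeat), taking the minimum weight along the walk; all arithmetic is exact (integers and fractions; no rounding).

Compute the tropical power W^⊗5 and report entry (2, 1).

W^⊗2:
  [46, 46, 12, 46]
  [55, 85, 67, 67]
  [55, 78, 73, 67]
  [55, 85, 60, 73]
W^⊗3:
  [46, 46, 46, 46]
  [55, 85, 67, 67]
  [55, 78, 67, 73]
  [55, 85, 73, 67]
W^⊗4:
  [46, 46, 46, 46]
  [55, 85, 67, 67]
  [55, 78, 73, 67]
  [55, 85, 67, 73]
W^⊗5:
  [46, 46, 46, 46]
  [55, 85, 67, 67]
  [55, 78, 67, 73]
  [55, 85, 73, 67]
Key observation: the optimum is the walk 2->1->1->1->1->1, with weight 78 min 85 min 85 min 85 min 85 = 78.
Optimal value attained by: walk 2->1->1->1->1->1.
Answer: (W^⊗5)[2][1] = 78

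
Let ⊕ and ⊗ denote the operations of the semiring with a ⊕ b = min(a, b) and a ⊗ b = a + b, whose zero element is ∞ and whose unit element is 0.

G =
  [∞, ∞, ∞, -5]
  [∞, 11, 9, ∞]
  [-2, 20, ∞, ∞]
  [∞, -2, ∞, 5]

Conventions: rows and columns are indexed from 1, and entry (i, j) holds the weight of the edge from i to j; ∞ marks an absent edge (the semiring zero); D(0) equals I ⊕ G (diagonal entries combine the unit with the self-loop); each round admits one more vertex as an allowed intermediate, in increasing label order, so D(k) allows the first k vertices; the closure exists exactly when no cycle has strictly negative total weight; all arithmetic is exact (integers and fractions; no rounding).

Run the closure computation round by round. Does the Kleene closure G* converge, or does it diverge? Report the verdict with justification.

D(0):
  [0, ∞, ∞, -5]
  [∞, 0, 9, ∞]
  [-2, 20, 0, ∞]
  [∞, -2, ∞, 0]
D(1):
  [0, ∞, ∞, -5]
  [∞, 0, 9, ∞]
  [-2, 20, 0, -7]
  [∞, -2, ∞, 0]
D(2):
  [0, ∞, ∞, -5]
  [∞, 0, 9, ∞]
  [-2, 20, 0, -7]
  [∞, -2, 7, 0]
D(3):
  [0, ∞, ∞, -5]
  [7, 0, 9, 2]
  [-2, 20, 0, -7]
  [5, -2, 7, 0]
D(4):
  [0, -7, 2, -5]
  [7, 0, 9, 2]
  [-2, -9, 0, -7]
  [5, -2, 7, 0]
Key observation: every diagonal entry stays at the unit through all rounds, so no improving cycle exists.
Answer: CONVERGES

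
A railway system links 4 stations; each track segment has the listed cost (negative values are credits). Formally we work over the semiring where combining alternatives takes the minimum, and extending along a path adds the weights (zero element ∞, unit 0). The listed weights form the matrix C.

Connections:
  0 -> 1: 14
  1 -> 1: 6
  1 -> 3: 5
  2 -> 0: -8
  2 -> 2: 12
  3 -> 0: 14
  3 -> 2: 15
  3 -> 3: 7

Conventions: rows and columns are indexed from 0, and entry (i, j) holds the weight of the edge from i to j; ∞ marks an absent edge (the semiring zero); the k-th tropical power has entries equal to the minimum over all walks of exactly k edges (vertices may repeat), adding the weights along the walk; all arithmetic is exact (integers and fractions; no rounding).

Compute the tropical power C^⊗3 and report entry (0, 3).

C^⊗2:
  [∞, 20, ∞, 19]
  [19, 12, 20, 11]
  [4, 6, 24, ∞]
  [7, 28, 22, 14]
C^⊗3:
  [33, 26, 34, 25]
  [12, 18, 26, 17]
  [16, 12, 36, 11]
  [14, 21, 29, 21]
Key observation: the optimum is the walk 0->1->1->3, with weight 14 + 6 + 5 = 25.
Optimal value attained by: walk 0->1->1->3.
Answer: (C^⊗3)[0][3] = 25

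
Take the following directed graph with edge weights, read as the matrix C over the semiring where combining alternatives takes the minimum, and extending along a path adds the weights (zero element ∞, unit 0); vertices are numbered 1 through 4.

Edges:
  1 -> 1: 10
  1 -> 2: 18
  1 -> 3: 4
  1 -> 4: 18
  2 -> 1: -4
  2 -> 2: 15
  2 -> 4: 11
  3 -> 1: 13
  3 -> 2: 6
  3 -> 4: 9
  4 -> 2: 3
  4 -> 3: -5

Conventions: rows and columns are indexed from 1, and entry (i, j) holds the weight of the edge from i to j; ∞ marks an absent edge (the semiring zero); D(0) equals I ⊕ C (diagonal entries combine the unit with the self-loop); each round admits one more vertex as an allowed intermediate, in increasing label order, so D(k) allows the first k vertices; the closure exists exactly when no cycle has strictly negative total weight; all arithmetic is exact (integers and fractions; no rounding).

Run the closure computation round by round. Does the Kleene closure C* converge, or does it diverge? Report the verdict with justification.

D(0):
  [0, 18, 4, 18]
  [-4, 0, ∞, 11]
  [13, 6, 0, 9]
  [∞, 3, -5, 0]
D(1):
  [0, 18, 4, 18]
  [-4, 0, 0, 11]
  [13, 6, 0, 9]
  [∞, 3, -5, 0]
D(2):
  [0, 18, 4, 18]
  [-4, 0, 0, 11]
  [2, 6, 0, 9]
  [-1, 3, -5, 0]
D(3):
  [0, 10, 4, 13]
  [-4, 0, 0, 9]
  [2, 6, 0, 9]
  [-3, 1, -5, 0]
D(4):
  [0, 10, 4, 13]
  [-4, 0, 0, 9]
  [2, 6, 0, 9]
  [-3, 1, -5, 0]
Key observation: every diagonal entry stays at the unit through all rounds, so no improving cycle exists.
Answer: CONVERGES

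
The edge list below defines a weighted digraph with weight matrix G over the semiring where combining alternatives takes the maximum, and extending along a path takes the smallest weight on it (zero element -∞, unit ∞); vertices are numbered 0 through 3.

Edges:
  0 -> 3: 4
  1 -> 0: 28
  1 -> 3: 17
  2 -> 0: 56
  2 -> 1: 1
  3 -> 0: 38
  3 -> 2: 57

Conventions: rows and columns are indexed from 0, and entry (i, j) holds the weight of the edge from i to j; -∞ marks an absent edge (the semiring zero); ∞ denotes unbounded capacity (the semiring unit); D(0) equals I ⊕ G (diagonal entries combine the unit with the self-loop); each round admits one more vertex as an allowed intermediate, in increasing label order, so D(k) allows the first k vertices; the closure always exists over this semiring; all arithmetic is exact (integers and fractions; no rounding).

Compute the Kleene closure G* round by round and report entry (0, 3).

D(0):
  [∞, -∞, -∞, 4]
  [28, ∞, -∞, 17]
  [56, 1, ∞, -∞]
  [38, -∞, 57, ∞]
D(1):
  [∞, -∞, -∞, 4]
  [28, ∞, -∞, 17]
  [56, 1, ∞, 4]
  [38, -∞, 57, ∞]
D(2):
  [∞, -∞, -∞, 4]
  [28, ∞, -∞, 17]
  [56, 1, ∞, 4]
  [38, -∞, 57, ∞]
D(3):
  [∞, -∞, -∞, 4]
  [28, ∞, -∞, 17]
  [56, 1, ∞, 4]
  [56, 1, 57, ∞]
D(4):
  [∞, 1, 4, 4]
  [28, ∞, 17, 17]
  [56, 1, ∞, 4]
  [56, 1, 57, ∞]
Answer: G*[0][3] = 4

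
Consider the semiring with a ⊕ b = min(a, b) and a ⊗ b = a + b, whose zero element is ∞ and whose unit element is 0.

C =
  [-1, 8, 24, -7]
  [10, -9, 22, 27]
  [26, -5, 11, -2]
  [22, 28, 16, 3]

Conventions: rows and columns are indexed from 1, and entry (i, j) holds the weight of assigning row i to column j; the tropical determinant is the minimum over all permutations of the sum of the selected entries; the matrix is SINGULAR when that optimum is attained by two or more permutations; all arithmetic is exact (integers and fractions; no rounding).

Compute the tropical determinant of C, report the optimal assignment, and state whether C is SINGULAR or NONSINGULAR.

σ = (1, 2, 3, 4): (-1) + (-9) + 11 + 3 = 4
σ = (1, 2, 4, 3): (-1) + (-9) + (-2) + 16 = 4
σ = (1, 3, 2, 4): (-1) + 22 + (-5) + 3 = 19
σ = (1, 3, 4, 2): (-1) + 22 + (-2) + 28 = 47
σ = (1, 4, 2, 3): (-1) + 27 + (-5) + 16 = 37
σ = (1, 4, 3, 2): (-1) + 27 + 11 + 28 = 65
σ = (2, 1, 3, 4): 8 + 10 + 11 + 3 = 32
σ = (2, 1, 4, 3): 8 + 10 + (-2) + 16 = 32
σ = (2, 3, 1, 4): 8 + 22 + 26 + 3 = 59
σ = (2, 3, 4, 1): 8 + 22 + (-2) + 22 = 50
σ = (2, 4, 1, 3): 8 + 27 + 26 + 16 = 77
σ = (2, 4, 3, 1): 8 + 27 + 11 + 22 = 68
σ = (3, 1, 2, 4): 24 + 10 + (-5) + 3 = 32
σ = (3, 1, 4, 2): 24 + 10 + (-2) + 28 = 60
σ = (3, 2, 1, 4): 24 + (-9) + 26 + 3 = 44
σ = (3, 2, 4, 1): 24 + (-9) + (-2) + 22 = 35
σ = (3, 4, 1, 2): 24 + 27 + 26 + 28 = 105
σ = (3, 4, 2, 1): 24 + 27 + (-5) + 22 = 68
σ = (4, 1, 2, 3): (-7) + 10 + (-5) + 16 = 14
σ = (4, 1, 3, 2): (-7) + 10 + 11 + 28 = 42
σ = (4, 2, 1, 3): (-7) + (-9) + 26 + 16 = 26
σ = (4, 2, 3, 1): (-7) + (-9) + 11 + 22 = 17
σ = (4, 3, 1, 2): (-7) + 22 + 26 + 28 = 69
σ = (4, 3, 2, 1): (-7) + 22 + (-5) + 22 = 32
Optimal value attained by: σ = (1, 2, 3, 4).
Answer: det⊕(C) = 4; verdict: SINGULAR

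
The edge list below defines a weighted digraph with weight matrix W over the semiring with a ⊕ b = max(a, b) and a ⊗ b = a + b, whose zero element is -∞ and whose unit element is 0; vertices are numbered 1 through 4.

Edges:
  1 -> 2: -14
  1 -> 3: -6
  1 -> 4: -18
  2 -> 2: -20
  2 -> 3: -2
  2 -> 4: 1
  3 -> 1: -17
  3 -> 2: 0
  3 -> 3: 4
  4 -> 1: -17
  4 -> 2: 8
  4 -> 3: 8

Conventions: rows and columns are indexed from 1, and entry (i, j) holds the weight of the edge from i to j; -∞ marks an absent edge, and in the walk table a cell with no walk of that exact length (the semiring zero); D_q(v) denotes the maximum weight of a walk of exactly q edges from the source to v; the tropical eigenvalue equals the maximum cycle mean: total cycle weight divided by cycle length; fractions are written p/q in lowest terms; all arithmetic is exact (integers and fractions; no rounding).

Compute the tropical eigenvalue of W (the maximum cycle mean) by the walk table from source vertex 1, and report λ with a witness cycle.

q=0: [0, -∞, -∞, -∞]
q=1: [-∞, -14, -6, -18]
q=2: [-23, -6, -2, -13]
q=3: [-19, -2, 2, -5]
q=4: [-15, 3, 6, -1]
Optimal cycle mean attained by: cycle 2->4->2, total 1 + 8, length 2.
Answer: λ = 9/2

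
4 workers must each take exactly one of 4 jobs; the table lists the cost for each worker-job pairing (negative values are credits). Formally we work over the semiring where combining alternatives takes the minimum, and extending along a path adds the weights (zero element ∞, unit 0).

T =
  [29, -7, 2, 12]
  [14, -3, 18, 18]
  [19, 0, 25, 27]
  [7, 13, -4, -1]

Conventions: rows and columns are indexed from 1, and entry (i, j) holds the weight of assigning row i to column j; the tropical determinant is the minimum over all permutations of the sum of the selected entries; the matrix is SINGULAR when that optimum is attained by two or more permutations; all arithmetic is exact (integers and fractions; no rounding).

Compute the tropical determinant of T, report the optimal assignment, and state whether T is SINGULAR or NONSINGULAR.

σ = (1, 2, 3, 4): 29 + (-3) + 25 + (-1) = 50
σ = (1, 2, 4, 3): 29 + (-3) + 27 + (-4) = 49
σ = (1, 3, 2, 4): 29 + 18 + 0 + (-1) = 46
σ = (1, 3, 4, 2): 29 + 18 + 27 + 13 = 87
σ = (1, 4, 2, 3): 29 + 18 + 0 + (-4) = 43
σ = (1, 4, 3, 2): 29 + 18 + 25 + 13 = 85
σ = (2, 1, 3, 4): (-7) + 14 + 25 + (-1) = 31
σ = (2, 1, 4, 3): (-7) + 14 + 27 + (-4) = 30
σ = (2, 3, 1, 4): (-7) + 18 + 19 + (-1) = 29
σ = (2, 3, 4, 1): (-7) + 18 + 27 + 7 = 45
σ = (2, 4, 1, 3): (-7) + 18 + 19 + (-4) = 26
σ = (2, 4, 3, 1): (-7) + 18 + 25 + 7 = 43
σ = (3, 1, 2, 4): 2 + 14 + 0 + (-1) = 15
σ = (3, 1, 4, 2): 2 + 14 + 27 + 13 = 56
σ = (3, 2, 1, 4): 2 + (-3) + 19 + (-1) = 17
σ = (3, 2, 4, 1): 2 + (-3) + 27 + 7 = 33
σ = (3, 4, 1, 2): 2 + 18 + 19 + 13 = 52
σ = (3, 4, 2, 1): 2 + 18 + 0 + 7 = 27
σ = (4, 1, 2, 3): 12 + 14 + 0 + (-4) = 22
σ = (4, 1, 3, 2): 12 + 14 + 25 + 13 = 64
σ = (4, 2, 1, 3): 12 + (-3) + 19 + (-4) = 24
σ = (4, 2, 3, 1): 12 + (-3) + 25 + 7 = 41
σ = (4, 3, 1, 2): 12 + 18 + 19 + 13 = 62
σ = (4, 3, 2, 1): 12 + 18 + 0 + 7 = 37
Optimal value attained by: σ = (3, 1, 2, 4).
Answer: det⊕(T) = 15; verdict: NONSINGULAR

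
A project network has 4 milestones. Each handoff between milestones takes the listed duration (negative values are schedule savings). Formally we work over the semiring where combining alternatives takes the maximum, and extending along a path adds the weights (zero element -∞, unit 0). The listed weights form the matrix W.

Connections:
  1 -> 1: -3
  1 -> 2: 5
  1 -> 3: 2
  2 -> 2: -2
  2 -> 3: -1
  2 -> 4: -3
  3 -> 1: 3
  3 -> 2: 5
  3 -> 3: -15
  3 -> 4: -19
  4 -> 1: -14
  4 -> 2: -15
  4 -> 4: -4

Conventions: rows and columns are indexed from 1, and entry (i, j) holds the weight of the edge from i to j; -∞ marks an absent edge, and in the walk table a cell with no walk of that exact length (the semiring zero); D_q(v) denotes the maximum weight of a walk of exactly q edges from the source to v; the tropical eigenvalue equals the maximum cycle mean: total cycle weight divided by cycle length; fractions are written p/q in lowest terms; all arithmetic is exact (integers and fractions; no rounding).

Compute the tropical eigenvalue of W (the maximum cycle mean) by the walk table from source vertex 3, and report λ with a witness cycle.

q=0: [-∞, -∞, 0, -∞]
q=1: [3, 5, -15, -19]
q=2: [0, 8, 5, 2]
q=3: [8, 10, 7, 5]
q=4: [10, 13, 10, 7]
Optimal cycle mean attained by: cycle 1->3->1, total 2 + 3, length 2.
Answer: λ = 5/2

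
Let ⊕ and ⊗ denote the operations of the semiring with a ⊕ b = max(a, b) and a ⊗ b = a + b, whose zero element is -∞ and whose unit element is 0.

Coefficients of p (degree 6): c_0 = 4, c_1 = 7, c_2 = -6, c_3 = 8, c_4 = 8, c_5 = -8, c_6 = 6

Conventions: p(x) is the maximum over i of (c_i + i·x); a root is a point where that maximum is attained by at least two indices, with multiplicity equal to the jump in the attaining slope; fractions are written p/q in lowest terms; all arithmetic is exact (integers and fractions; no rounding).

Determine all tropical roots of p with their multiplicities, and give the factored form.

hull edge (i=0, c=4) to (i=1, c=7): slope 3, span 1
hull edge (i=1, c=7) to (i=3, c=8): slope 1/2, span 2
hull edge (i=3, c=8) to (i=4, c=8): slope 0, span 1
hull edge (i=4, c=8) to (i=6, c=6): slope -1, span 2
Factored form: p(x) = 6 ⊗ (x ⊕ (-3)) ⊗ (x ⊕ (-1/2)) ⊗ (x ⊕ (-1/2)) ⊗ (x ⊕ 0) ⊗ (x ⊕ 1) ⊗ (x ⊕ 1)
Answer: roots = -3 (mult 1), -1/2 (mult 2), 0 (mult 1), 1 (mult 2)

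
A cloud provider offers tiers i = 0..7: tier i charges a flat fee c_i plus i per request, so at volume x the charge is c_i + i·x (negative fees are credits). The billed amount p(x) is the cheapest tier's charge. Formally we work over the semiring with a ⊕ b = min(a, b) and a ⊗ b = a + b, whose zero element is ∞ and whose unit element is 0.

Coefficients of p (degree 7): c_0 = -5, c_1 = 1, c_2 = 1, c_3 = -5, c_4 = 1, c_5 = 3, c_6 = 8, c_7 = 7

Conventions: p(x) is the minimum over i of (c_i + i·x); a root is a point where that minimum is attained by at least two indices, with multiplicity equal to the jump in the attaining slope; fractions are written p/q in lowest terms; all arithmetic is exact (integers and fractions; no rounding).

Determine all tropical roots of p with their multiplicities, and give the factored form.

hull edge (i=0, c=-5) to (i=3, c=-5): slope 0, span 3
hull edge (i=3, c=-5) to (i=7, c=7): slope 3, span 4
Factored form: p(x) = 7 ⊗ (x ⊕ (-3)) ⊗ (x ⊕ (-3)) ⊗ (x ⊕ (-3)) ⊗ (x ⊕ (-3)) ⊗ (x ⊕ 0) ⊗ (x ⊕ 0) ⊗ (x ⊕ 0)
Answer: roots = -3 (mult 4), 0 (mult 3)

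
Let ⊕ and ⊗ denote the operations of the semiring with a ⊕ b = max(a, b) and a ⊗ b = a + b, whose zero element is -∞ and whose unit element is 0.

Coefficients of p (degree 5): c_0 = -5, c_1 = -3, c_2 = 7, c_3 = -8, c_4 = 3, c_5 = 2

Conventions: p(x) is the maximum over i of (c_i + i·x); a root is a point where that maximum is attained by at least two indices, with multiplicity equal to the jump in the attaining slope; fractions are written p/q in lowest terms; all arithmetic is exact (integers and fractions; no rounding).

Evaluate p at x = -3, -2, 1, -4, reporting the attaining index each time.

p(-3) = max(-5+0·(-3)=-5, -3+1·(-3)=-6, 7+2·(-3)=1, -8+3·(-3)=-17, 3+4·(-3)=-9, 2+5·(-3)=-13) = 1 (attained by i=2)
p(-2) = max(-5+0·(-2)=-5, -3+1·(-2)=-5, 7+2·(-2)=3, -8+3·(-2)=-14, 3+4·(-2)=-5, 2+5·(-2)=-8) = 3 (attained by i=2)
p(1) = max(-5+0·1=-5, -3+1·1=-2, 7+2·1=9, -8+3·1=-5, 3+4·1=7, 2+5·1=7) = 9 (attained by i=2)
p(-4) = max(-5+0·(-4)=-5, -3+1·(-4)=-7, 7+2·(-4)=-1, -8+3·(-4)=-20, 3+4·(-4)=-13, 2+5·(-4)=-18) = -1 (attained by i=2)
Answer: p(-3) = 1; p(-2) = 3; p(1) = 9; p(-4) = -1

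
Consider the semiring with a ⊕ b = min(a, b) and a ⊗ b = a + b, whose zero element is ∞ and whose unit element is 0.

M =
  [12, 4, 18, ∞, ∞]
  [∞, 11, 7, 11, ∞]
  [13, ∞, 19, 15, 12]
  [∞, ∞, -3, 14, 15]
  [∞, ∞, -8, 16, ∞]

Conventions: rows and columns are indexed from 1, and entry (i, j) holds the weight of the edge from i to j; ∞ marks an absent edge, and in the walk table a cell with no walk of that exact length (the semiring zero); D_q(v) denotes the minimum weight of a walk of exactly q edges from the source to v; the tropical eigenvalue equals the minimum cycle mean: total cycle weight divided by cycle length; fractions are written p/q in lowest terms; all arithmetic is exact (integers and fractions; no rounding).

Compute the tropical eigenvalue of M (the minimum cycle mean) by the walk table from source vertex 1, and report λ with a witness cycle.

q=0: [0, ∞, ∞, ∞, ∞]
q=1: [12, 4, 18, ∞, ∞]
q=2: [24, 15, 11, 15, 30]
q=3: [24, 26, 12, 26, 23]
q=4: [25, 28, 15, 27, 24]
q=5: [28, 29, 16, 30, 27]
Optimal cycle mean attained by: cycle 3->5->3, total 12 + (-8), length 2.
Answer: λ = 2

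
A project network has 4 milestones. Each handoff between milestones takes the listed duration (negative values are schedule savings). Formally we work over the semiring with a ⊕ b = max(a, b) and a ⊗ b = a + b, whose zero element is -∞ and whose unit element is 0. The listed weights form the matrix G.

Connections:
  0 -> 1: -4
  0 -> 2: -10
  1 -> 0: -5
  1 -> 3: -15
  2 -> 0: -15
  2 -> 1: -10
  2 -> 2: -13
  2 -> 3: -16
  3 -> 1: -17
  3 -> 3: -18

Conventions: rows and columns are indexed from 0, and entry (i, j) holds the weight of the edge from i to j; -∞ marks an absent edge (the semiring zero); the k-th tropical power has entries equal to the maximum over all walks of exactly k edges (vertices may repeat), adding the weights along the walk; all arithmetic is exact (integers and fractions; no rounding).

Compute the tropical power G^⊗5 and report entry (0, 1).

G^⊗2:
  [-9, -20, -23, -19]
  [-∞, -9, -15, -33]
  [-15, -19, -25, -25]
  [-22, -35, -∞, -32]
G^⊗3:
  [-25, -13, -19, -35]
  [-14, -25, -28, -24]
  [-24, -19, -25, -34]
  [-40, -26, -32, -50]
G^⊗4:
  [-18, -29, -32, -28]
  [-30, -18, -24, -40]
  [-24, -28, -34, -34]
  [-31, -42, -45, -41]
G^⊗5:
  [-34, -22, -28, -44]
  [-23, -34, -37, -33]
  [-33, -28, -34, -43]
  [-47, -35, -41, -57]
Key observation: the optimum is the walk 0->1->0->1->0->1, with weight (-4) + (-5) + (-4) + (-5) + (-4) = -22.
Optimal value attained by: walk 0->1->0->1->0->1.
Answer: (G^⊗5)[0][1] = -22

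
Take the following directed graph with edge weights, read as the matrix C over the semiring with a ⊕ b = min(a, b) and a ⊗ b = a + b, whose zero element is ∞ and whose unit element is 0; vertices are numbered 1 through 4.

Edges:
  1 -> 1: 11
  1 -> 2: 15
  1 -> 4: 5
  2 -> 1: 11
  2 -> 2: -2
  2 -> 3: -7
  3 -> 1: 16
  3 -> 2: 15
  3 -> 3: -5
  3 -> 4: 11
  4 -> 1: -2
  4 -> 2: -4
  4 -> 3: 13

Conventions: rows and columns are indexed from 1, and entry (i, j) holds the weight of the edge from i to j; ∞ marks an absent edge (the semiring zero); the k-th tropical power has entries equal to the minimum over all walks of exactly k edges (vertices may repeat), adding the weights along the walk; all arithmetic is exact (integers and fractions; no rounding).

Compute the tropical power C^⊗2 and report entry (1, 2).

C^⊗2:
  [3, 1, 8, 16]
  [9, -4, -12, 4]
  [9, 7, -10, 6]
  [7, -6, -11, 3]
Key observation: the optimum is the walk 1->4->2, with weight 5 + (-4) = 1.
Optimal value attained by: walk 1->4->2.
Answer: (C^⊗2)[1][2] = 1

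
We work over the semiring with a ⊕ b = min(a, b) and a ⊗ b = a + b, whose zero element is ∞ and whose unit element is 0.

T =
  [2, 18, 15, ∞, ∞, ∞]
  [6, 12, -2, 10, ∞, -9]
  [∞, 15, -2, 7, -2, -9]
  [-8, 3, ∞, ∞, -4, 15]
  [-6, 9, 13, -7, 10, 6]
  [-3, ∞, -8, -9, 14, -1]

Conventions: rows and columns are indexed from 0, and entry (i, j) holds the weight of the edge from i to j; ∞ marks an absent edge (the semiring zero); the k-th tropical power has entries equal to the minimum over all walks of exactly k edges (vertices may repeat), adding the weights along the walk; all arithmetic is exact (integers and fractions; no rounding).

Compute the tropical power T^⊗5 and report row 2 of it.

T^⊗2:
  [4, 20, 13, 22, 13, 6]
  [-12, 13, -17, -18, -4, -11]
  [-12, 7, -17, -18, -4, -11]
  [-10, 5, 1, -11, 6, -6]
  [-15, -4, -2, -3, -11, 0]
  [-17, -6, -10, -10, -13, -17]
T^⊗3:
  [3, 22, -2, -3, 11, 4]
  [-26, -15, -19, -20, -22, -26]
  [-26, -15, -19, -20, -22, -26]
  [-19, -8, -14, -15, -15, -8]
  [-17, -2, -8, -18, -7, -13]
  [-20, -7, -25, -26, -14, -19]
T^⊗4:
  [-11, 0, -4, -5, -7, -11]
  [-29, -17, -34, -35, -24, -28]
  [-29, -17, -34, -35, -24, -28]
  [-23, -12, -16, -22, -19, -23]
  [-26, -15, -21, -22, -22, -17]
  [-34, -23, -27, -28, -30, -34]
T^⊗5:
  [-14, -2, -19, -20, -9, -13]
  [-43, -32, -36, -37, -39, -43]
  [-43, -32, -36, -37, -39, -43]
  [-30, -19, -31, -32, -26, -25]
  [-30, -19, -25, -29, -26, -30]
  [-37, -25, -42, -43, -32, -36]
Answer: row 2 of T^⊗5 = [-43, -32, -36, -37, -39, -43]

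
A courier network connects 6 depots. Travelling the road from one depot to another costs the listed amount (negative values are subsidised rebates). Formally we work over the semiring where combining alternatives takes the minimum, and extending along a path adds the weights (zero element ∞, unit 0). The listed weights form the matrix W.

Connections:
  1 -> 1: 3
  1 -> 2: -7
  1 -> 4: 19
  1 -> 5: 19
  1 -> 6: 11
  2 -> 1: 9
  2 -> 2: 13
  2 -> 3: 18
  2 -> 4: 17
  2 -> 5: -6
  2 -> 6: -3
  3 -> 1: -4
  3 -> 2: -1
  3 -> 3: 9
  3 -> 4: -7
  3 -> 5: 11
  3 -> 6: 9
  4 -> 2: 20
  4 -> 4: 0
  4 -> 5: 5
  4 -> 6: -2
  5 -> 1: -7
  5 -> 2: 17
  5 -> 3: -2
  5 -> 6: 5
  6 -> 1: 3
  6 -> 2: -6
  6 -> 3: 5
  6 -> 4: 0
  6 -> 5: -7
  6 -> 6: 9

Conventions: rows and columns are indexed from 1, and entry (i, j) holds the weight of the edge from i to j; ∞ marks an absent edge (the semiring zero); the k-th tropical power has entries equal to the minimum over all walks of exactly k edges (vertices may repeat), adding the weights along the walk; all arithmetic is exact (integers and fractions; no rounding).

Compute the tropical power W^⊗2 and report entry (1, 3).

W^⊗2:
  [2, -4, 11, 10, -13, -10]
  [-13, -9, -8, -3, -10, -1]
  [-1, -11, 9, -7, -7, -9]
  [-2, -8, 3, -2, -9, -2]
  [-6, -14, 7, -9, -2, 4]
  [-14, -4, -9, -2, -12, -9]
Key observation: the optimum is the walk 1->2->3, with weight (-7) + 18 = 11.
Optimal value attained by: walk 1->2->3.
Answer: (W^⊗2)[1][3] = 11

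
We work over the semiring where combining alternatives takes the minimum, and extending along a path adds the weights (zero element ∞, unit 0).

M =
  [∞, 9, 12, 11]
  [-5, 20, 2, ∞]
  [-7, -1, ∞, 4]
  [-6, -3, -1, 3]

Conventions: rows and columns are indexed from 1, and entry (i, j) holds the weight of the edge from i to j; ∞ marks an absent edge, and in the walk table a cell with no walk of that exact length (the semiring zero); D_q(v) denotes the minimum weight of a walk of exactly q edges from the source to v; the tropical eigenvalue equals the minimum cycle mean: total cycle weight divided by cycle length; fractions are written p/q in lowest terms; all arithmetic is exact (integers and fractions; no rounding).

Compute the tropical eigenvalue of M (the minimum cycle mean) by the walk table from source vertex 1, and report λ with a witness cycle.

q=0: [0, ∞, ∞, ∞]
q=1: [∞, 9, 12, 11]
q=2: [4, 8, 10, 14]
q=3: [3, 9, 10, 14]
q=4: [3, 9, 11, 14]
Optimal cycle mean attained by: cycle 2->3->2, total 2 + (-1), length 2.
Answer: λ = 1/2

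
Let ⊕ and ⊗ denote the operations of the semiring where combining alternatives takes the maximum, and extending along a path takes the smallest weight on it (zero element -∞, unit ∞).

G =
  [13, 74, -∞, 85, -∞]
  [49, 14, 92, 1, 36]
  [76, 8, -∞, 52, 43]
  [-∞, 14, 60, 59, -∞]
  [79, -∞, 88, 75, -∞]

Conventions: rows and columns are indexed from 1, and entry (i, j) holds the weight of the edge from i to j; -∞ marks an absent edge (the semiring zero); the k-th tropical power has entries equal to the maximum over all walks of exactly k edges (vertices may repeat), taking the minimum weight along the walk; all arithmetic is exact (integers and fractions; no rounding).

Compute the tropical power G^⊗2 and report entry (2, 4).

G^⊗2:
  [49, 14, 74, 59, 36]
  [76, 49, 36, 52, 43]
  [43, 74, 52, 76, 8]
  [60, 14, 59, 59, 43]
  [76, 74, 60, 79, 43]
Key observation: the optimum is the walk 2->3->4, with weight 92 min 52 = 52.
Optimal value attained by: walk 2->3->4.
Answer: (G^⊗2)[2][4] = 52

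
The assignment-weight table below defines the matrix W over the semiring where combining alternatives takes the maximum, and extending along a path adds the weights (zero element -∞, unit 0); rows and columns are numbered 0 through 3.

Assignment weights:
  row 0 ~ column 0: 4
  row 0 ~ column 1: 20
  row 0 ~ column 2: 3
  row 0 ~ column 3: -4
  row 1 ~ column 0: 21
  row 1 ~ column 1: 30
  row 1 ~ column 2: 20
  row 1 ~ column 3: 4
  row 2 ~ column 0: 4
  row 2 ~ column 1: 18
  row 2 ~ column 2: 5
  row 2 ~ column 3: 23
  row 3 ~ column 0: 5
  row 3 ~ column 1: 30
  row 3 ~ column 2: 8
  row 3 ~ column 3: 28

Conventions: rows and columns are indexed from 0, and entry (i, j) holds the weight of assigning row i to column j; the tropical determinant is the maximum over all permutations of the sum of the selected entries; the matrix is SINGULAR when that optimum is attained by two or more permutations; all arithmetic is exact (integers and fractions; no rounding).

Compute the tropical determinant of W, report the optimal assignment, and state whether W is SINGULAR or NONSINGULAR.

σ = (0, 1, 2, 3): 4 + 30 + 5 + 28 = 67
σ = (0, 1, 3, 2): 4 + 30 + 23 + 8 = 65
σ = (0, 2, 1, 3): 4 + 20 + 18 + 28 = 70
σ = (0, 2, 3, 1): 4 + 20 + 23 + 30 = 77
σ = (0, 3, 1, 2): 4 + 4 + 18 + 8 = 34
σ = (0, 3, 2, 1): 4 + 4 + 5 + 30 = 43
σ = (1, 0, 2, 3): 20 + 21 + 5 + 28 = 74
σ = (1, 0, 3, 2): 20 + 21 + 23 + 8 = 72
σ = (1, 2, 0, 3): 20 + 20 + 4 + 28 = 72
σ = (1, 2, 3, 0): 20 + 20 + 23 + 5 = 68
σ = (1, 3, 0, 2): 20 + 4 + 4 + 8 = 36
σ = (1, 3, 2, 0): 20 + 4 + 5 + 5 = 34
σ = (2, 0, 1, 3): 3 + 21 + 18 + 28 = 70
σ = (2, 0, 3, 1): 3 + 21 + 23 + 30 = 77
σ = (2, 1, 0, 3): 3 + 30 + 4 + 28 = 65
σ = (2, 1, 3, 0): 3 + 30 + 23 + 5 = 61
σ = (2, 3, 0, 1): 3 + 4 + 4 + 30 = 41
σ = (2, 3, 1, 0): 3 + 4 + 18 + 5 = 30
σ = (3, 0, 1, 2): (-4) + 21 + 18 + 8 = 43
σ = (3, 0, 2, 1): (-4) + 21 + 5 + 30 = 52
σ = (3, 1, 0, 2): (-4) + 30 + 4 + 8 = 38
σ = (3, 1, 2, 0): (-4) + 30 + 5 + 5 = 36
σ = (3, 2, 0, 1): (-4) + 20 + 4 + 30 = 50
σ = (3, 2, 1, 0): (-4) + 20 + 18 + 5 = 39
Optimal value attained by: σ = (0, 2, 3, 1).
Answer: det⊕(W) = 77; verdict: SINGULAR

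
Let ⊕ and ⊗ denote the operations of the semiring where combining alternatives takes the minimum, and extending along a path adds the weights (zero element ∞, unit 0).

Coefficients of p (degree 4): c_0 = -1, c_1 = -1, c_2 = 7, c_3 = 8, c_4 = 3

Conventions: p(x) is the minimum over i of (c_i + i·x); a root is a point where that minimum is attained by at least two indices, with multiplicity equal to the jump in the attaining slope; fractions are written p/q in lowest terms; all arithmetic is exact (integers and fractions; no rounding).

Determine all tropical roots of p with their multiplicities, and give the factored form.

hull edge (i=0, c=-1) to (i=1, c=-1): slope 0, span 1
hull edge (i=1, c=-1) to (i=4, c=3): slope 4/3, span 3
Factored form: p(x) = 3 ⊗ (x ⊕ (-4/3)) ⊗ (x ⊕ (-4/3)) ⊗ (x ⊕ (-4/3)) ⊗ (x ⊕ 0)
Answer: roots = -4/3 (mult 3), 0 (mult 1)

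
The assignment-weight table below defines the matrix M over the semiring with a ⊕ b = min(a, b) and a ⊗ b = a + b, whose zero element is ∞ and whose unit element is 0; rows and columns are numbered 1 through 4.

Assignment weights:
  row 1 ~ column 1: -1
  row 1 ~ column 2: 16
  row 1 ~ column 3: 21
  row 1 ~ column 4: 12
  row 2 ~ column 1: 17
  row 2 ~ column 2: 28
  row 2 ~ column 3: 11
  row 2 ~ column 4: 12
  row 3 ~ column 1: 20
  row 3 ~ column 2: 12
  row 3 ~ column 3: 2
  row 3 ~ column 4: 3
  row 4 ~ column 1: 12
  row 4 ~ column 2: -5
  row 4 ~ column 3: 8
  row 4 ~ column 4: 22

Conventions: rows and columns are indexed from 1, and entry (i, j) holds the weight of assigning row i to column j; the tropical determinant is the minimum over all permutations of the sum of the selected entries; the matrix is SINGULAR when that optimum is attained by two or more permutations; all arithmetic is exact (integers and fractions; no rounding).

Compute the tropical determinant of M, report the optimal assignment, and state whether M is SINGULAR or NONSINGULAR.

σ = (1, 2, 3, 4): (-1) + 28 + 2 + 22 = 51
σ = (1, 2, 4, 3): (-1) + 28 + 3 + 8 = 38
σ = (1, 3, 2, 4): (-1) + 11 + 12 + 22 = 44
σ = (1, 3, 4, 2): (-1) + 11 + 3 + (-5) = 8
σ = (1, 4, 2, 3): (-1) + 12 + 12 + 8 = 31
σ = (1, 4, 3, 2): (-1) + 12 + 2 + (-5) = 8
σ = (2, 1, 3, 4): 16 + 17 + 2 + 22 = 57
σ = (2, 1, 4, 3): 16 + 17 + 3 + 8 = 44
σ = (2, 3, 1, 4): 16 + 11 + 20 + 22 = 69
σ = (2, 3, 4, 1): 16 + 11 + 3 + 12 = 42
σ = (2, 4, 1, 3): 16 + 12 + 20 + 8 = 56
σ = (2, 4, 3, 1): 16 + 12 + 2 + 12 = 42
σ = (3, 1, 2, 4): 21 + 17 + 12 + 22 = 72
σ = (3, 1, 4, 2): 21 + 17 + 3 + (-5) = 36
σ = (3, 2, 1, 4): 21 + 28 + 20 + 22 = 91
σ = (3, 2, 4, 1): 21 + 28 + 3 + 12 = 64
σ = (3, 4, 1, 2): 21 + 12 + 20 + (-5) = 48
σ = (3, 4, 2, 1): 21 + 12 + 12 + 12 = 57
σ = (4, 1, 2, 3): 12 + 17 + 12 + 8 = 49
σ = (4, 1, 3, 2): 12 + 17 + 2 + (-5) = 26
σ = (4, 2, 1, 3): 12 + 28 + 20 + 8 = 68
σ = (4, 2, 3, 1): 12 + 28 + 2 + 12 = 54
σ = (4, 3, 1, 2): 12 + 11 + 20 + (-5) = 38
σ = (4, 3, 2, 1): 12 + 11 + 12 + 12 = 47
Optimal value attained by: σ = (1, 3, 4, 2).
Answer: det⊕(M) = 8; verdict: SINGULAR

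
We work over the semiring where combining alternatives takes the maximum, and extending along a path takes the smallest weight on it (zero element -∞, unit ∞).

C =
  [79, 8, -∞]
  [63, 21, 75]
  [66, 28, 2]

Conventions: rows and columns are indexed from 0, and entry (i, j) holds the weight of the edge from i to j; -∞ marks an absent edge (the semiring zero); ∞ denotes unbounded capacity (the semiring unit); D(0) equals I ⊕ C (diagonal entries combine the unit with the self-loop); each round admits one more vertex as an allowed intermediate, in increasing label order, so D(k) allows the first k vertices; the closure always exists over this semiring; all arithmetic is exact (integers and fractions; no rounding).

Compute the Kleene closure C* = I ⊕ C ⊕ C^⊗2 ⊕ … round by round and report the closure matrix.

D(0):
  [∞, 8, -∞]
  [63, ∞, 75]
  [66, 28, ∞]
D(1):
  [∞, 8, -∞]
  [63, ∞, 75]
  [66, 28, ∞]
D(2):
  [∞, 8, 8]
  [63, ∞, 75]
  [66, 28, ∞]
D(3):
  [∞, 8, 8]
  [66, ∞, 75]
  [66, 28, ∞]
Answer: C* = [[∞, 8, 8], [66, ∞, 75], [66, 28, ∞]]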